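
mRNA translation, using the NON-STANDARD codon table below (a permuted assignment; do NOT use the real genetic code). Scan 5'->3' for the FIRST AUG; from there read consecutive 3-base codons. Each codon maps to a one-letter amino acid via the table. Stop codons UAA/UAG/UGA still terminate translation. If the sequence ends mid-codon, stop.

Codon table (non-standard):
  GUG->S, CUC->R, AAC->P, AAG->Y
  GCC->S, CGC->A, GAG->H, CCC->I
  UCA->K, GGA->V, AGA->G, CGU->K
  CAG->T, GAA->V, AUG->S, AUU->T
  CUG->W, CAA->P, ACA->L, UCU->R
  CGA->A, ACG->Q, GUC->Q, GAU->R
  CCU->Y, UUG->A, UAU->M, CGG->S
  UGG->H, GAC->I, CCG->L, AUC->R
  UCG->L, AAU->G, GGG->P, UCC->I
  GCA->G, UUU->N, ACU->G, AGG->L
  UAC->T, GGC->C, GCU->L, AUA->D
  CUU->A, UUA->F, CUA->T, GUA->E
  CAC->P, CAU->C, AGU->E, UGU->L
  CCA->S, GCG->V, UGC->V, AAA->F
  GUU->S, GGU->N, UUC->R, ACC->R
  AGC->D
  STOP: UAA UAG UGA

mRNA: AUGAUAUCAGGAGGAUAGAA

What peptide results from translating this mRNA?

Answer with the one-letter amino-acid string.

start AUG at pos 0
pos 0: AUG -> S; peptide=S
pos 3: AUA -> D; peptide=SD
pos 6: UCA -> K; peptide=SDK
pos 9: GGA -> V; peptide=SDKV
pos 12: GGA -> V; peptide=SDKVV
pos 15: UAG -> STOP

Answer: SDKVV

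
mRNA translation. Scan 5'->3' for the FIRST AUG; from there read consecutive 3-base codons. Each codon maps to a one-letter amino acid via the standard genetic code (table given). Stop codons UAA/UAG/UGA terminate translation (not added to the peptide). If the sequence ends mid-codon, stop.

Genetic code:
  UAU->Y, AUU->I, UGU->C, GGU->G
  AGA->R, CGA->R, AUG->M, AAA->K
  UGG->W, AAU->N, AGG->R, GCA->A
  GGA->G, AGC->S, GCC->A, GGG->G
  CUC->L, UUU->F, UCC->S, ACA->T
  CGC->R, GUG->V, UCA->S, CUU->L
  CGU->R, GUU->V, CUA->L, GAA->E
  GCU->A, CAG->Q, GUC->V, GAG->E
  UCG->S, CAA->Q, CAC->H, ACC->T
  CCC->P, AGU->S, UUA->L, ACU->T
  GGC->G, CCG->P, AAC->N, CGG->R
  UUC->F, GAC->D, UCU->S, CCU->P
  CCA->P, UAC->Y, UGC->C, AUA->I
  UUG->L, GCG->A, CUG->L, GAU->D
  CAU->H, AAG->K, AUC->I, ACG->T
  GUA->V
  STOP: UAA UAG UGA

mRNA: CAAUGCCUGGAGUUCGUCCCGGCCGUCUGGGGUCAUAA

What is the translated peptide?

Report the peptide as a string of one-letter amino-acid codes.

start AUG at pos 2
pos 2: AUG -> M; peptide=M
pos 5: CCU -> P; peptide=MP
pos 8: GGA -> G; peptide=MPG
pos 11: GUU -> V; peptide=MPGV
pos 14: CGU -> R; peptide=MPGVR
pos 17: CCC -> P; peptide=MPGVRP
pos 20: GGC -> G; peptide=MPGVRPG
pos 23: CGU -> R; peptide=MPGVRPGR
pos 26: CUG -> L; peptide=MPGVRPGRL
pos 29: GGG -> G; peptide=MPGVRPGRLG
pos 32: UCA -> S; peptide=MPGVRPGRLGS
pos 35: UAA -> STOP

Answer: MPGVRPGRLGS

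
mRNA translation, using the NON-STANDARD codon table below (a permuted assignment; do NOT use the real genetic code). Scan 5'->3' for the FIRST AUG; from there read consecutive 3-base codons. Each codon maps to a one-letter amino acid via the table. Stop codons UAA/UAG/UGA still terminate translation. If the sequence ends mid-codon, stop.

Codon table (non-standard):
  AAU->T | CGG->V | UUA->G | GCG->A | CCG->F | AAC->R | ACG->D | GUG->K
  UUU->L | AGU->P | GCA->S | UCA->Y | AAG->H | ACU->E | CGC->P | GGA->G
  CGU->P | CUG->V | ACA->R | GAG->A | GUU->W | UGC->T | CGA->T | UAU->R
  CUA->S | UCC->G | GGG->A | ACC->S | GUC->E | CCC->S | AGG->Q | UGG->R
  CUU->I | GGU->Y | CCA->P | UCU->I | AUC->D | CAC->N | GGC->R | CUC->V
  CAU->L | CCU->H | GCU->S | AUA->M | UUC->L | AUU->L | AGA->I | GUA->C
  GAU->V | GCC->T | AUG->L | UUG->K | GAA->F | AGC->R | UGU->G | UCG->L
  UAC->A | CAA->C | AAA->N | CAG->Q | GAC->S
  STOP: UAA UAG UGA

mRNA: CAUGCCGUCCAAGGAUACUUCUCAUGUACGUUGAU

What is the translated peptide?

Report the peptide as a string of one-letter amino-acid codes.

Answer: LFGHVEILCP

Derivation:
start AUG at pos 1
pos 1: AUG -> L; peptide=L
pos 4: CCG -> F; peptide=LF
pos 7: UCC -> G; peptide=LFG
pos 10: AAG -> H; peptide=LFGH
pos 13: GAU -> V; peptide=LFGHV
pos 16: ACU -> E; peptide=LFGHVE
pos 19: UCU -> I; peptide=LFGHVEI
pos 22: CAU -> L; peptide=LFGHVEIL
pos 25: GUA -> C; peptide=LFGHVEILC
pos 28: CGU -> P; peptide=LFGHVEILCP
pos 31: UGA -> STOP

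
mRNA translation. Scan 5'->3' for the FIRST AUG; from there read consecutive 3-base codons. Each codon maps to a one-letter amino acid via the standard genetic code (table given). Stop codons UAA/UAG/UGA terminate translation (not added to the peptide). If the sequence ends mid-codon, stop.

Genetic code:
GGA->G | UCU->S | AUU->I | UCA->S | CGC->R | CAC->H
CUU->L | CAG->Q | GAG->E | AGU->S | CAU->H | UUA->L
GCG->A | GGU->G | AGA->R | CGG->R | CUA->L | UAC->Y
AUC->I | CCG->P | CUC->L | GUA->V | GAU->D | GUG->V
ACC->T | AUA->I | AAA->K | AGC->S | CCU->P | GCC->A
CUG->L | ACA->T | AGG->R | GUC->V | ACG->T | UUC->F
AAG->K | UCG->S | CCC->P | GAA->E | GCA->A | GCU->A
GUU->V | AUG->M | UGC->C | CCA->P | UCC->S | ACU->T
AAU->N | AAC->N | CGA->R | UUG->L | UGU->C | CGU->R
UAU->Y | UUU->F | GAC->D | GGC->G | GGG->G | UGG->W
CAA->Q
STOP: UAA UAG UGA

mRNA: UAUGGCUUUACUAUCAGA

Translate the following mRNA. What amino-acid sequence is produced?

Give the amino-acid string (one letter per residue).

start AUG at pos 1
pos 1: AUG -> M; peptide=M
pos 4: GCU -> A; peptide=MA
pos 7: UUA -> L; peptide=MAL
pos 10: CUA -> L; peptide=MALL
pos 13: UCA -> S; peptide=MALLS
pos 16: only 2 nt remain (<3), stop (end of mRNA)

Answer: MALLS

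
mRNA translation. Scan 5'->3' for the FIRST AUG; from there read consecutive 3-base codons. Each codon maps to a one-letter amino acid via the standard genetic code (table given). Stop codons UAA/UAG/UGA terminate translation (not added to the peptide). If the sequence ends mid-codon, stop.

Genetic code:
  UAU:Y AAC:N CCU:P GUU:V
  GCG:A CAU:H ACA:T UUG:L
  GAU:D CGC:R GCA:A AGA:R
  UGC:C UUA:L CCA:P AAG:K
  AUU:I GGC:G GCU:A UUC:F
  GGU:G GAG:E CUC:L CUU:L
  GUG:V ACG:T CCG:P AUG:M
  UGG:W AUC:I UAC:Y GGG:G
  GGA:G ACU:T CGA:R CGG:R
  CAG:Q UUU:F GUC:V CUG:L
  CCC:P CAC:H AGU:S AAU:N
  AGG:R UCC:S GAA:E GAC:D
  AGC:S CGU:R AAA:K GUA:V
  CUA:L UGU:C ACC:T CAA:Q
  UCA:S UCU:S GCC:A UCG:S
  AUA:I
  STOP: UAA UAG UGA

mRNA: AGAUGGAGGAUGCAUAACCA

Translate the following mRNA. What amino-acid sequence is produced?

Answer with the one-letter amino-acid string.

start AUG at pos 2
pos 2: AUG -> M; peptide=M
pos 5: GAG -> E; peptide=ME
pos 8: GAU -> D; peptide=MED
pos 11: GCA -> A; peptide=MEDA
pos 14: UAA -> STOP

Answer: MEDA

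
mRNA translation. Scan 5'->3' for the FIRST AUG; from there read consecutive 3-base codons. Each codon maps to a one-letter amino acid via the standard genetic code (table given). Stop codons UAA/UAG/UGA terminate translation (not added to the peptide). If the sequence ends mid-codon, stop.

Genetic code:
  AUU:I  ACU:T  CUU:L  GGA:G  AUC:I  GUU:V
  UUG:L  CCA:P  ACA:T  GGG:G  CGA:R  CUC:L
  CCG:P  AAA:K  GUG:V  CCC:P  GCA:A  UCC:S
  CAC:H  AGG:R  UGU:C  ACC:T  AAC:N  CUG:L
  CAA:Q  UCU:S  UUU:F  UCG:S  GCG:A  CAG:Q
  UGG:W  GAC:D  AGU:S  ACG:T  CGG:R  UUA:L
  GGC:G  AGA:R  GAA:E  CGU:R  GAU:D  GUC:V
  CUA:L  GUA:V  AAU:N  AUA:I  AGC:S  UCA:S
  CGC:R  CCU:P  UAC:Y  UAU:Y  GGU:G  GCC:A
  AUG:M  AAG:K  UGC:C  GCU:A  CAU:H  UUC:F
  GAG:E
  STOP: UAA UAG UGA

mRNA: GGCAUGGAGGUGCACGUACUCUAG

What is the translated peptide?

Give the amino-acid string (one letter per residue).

Answer: MEVHVL

Derivation:
start AUG at pos 3
pos 3: AUG -> M; peptide=M
pos 6: GAG -> E; peptide=ME
pos 9: GUG -> V; peptide=MEV
pos 12: CAC -> H; peptide=MEVH
pos 15: GUA -> V; peptide=MEVHV
pos 18: CUC -> L; peptide=MEVHVL
pos 21: UAG -> STOP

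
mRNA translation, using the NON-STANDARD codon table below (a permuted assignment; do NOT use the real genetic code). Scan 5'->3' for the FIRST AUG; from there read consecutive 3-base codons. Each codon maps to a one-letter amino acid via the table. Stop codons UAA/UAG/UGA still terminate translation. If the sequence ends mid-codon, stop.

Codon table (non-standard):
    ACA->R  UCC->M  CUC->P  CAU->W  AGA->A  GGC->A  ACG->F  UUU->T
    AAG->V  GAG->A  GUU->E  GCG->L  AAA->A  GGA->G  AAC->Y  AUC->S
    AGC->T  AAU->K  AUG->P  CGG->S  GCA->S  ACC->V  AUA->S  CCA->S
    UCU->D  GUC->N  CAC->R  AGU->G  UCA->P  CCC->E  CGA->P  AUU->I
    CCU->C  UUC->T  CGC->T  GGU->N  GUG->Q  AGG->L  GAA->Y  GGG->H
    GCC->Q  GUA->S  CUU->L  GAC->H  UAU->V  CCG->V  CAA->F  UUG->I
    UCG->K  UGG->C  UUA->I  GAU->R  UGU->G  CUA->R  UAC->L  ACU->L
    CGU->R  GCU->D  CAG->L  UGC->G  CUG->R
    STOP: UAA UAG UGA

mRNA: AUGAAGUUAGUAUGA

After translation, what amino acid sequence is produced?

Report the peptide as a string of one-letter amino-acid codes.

start AUG at pos 0
pos 0: AUG -> P; peptide=P
pos 3: AAG -> V; peptide=PV
pos 6: UUA -> I; peptide=PVI
pos 9: GUA -> S; peptide=PVIS
pos 12: UGA -> STOP

Answer: PVIS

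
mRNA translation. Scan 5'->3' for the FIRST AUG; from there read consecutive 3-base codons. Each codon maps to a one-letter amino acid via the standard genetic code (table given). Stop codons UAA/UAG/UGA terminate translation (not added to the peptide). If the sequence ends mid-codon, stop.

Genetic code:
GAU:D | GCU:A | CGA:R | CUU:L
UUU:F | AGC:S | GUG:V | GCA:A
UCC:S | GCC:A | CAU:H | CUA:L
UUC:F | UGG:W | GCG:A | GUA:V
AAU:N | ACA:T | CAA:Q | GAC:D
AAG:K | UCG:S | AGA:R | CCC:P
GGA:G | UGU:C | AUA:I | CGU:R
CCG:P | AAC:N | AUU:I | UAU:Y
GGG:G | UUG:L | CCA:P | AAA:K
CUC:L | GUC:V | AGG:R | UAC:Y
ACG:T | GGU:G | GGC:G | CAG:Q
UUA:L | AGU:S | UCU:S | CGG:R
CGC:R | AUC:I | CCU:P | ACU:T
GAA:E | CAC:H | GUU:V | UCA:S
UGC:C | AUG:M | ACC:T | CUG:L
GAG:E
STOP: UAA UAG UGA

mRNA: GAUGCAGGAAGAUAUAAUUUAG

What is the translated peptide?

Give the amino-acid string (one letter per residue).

start AUG at pos 1
pos 1: AUG -> M; peptide=M
pos 4: CAG -> Q; peptide=MQ
pos 7: GAA -> E; peptide=MQE
pos 10: GAU -> D; peptide=MQED
pos 13: AUA -> I; peptide=MQEDI
pos 16: AUU -> I; peptide=MQEDII
pos 19: UAG -> STOP

Answer: MQEDII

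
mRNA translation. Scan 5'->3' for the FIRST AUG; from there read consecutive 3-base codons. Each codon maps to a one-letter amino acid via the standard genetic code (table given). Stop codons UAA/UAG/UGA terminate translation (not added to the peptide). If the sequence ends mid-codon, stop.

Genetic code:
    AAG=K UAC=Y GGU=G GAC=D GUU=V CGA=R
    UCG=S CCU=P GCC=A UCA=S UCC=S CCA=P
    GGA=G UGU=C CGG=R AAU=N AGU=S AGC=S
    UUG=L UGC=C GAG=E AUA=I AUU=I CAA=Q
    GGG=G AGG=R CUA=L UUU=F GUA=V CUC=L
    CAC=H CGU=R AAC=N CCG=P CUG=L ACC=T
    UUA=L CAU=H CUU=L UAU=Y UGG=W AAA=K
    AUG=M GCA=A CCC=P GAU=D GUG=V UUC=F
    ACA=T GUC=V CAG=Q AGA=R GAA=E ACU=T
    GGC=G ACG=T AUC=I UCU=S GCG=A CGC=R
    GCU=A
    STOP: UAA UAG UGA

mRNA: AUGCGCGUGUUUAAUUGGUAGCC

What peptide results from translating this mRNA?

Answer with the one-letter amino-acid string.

Answer: MRVFNW

Derivation:
start AUG at pos 0
pos 0: AUG -> M; peptide=M
pos 3: CGC -> R; peptide=MR
pos 6: GUG -> V; peptide=MRV
pos 9: UUU -> F; peptide=MRVF
pos 12: AAU -> N; peptide=MRVFN
pos 15: UGG -> W; peptide=MRVFNW
pos 18: UAG -> STOP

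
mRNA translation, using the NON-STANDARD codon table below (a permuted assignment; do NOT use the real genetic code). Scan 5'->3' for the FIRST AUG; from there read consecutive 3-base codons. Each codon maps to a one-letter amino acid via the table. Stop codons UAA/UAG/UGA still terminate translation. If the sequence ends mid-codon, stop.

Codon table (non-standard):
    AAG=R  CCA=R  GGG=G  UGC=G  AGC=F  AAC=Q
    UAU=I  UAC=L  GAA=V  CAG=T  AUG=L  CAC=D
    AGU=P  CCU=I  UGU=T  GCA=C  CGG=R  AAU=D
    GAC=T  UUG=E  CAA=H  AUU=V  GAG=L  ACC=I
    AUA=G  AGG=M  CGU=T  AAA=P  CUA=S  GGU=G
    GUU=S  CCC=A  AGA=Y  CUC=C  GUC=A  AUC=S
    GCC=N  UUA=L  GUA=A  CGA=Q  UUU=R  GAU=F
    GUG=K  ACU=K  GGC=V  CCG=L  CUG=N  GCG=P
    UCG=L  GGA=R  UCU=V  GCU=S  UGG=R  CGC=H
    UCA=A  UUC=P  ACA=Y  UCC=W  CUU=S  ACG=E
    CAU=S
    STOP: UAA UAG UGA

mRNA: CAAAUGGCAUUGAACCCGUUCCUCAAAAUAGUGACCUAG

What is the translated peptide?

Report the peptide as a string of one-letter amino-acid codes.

start AUG at pos 3
pos 3: AUG -> L; peptide=L
pos 6: GCA -> C; peptide=LC
pos 9: UUG -> E; peptide=LCE
pos 12: AAC -> Q; peptide=LCEQ
pos 15: CCG -> L; peptide=LCEQL
pos 18: UUC -> P; peptide=LCEQLP
pos 21: CUC -> C; peptide=LCEQLPC
pos 24: AAA -> P; peptide=LCEQLPCP
pos 27: AUA -> G; peptide=LCEQLPCPG
pos 30: GUG -> K; peptide=LCEQLPCPGK
pos 33: ACC -> I; peptide=LCEQLPCPGKI
pos 36: UAG -> STOP

Answer: LCEQLPCPGKI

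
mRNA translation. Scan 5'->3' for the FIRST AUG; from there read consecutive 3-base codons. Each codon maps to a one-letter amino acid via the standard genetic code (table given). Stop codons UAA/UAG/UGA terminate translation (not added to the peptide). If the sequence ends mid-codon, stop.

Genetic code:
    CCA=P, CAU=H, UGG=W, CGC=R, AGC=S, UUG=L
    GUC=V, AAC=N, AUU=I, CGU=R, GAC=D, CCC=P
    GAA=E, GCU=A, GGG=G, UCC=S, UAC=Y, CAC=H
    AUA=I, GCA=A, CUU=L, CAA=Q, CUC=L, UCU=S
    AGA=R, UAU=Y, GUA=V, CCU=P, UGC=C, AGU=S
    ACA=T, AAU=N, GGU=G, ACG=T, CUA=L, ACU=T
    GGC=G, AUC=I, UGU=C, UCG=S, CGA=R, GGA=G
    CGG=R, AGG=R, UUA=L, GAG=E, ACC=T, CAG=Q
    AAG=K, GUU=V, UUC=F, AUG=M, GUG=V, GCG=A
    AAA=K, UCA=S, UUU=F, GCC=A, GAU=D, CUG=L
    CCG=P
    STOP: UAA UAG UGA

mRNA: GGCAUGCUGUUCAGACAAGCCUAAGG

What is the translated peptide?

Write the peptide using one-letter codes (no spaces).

Answer: MLFRQA

Derivation:
start AUG at pos 3
pos 3: AUG -> M; peptide=M
pos 6: CUG -> L; peptide=ML
pos 9: UUC -> F; peptide=MLF
pos 12: AGA -> R; peptide=MLFR
pos 15: CAA -> Q; peptide=MLFRQ
pos 18: GCC -> A; peptide=MLFRQA
pos 21: UAA -> STOP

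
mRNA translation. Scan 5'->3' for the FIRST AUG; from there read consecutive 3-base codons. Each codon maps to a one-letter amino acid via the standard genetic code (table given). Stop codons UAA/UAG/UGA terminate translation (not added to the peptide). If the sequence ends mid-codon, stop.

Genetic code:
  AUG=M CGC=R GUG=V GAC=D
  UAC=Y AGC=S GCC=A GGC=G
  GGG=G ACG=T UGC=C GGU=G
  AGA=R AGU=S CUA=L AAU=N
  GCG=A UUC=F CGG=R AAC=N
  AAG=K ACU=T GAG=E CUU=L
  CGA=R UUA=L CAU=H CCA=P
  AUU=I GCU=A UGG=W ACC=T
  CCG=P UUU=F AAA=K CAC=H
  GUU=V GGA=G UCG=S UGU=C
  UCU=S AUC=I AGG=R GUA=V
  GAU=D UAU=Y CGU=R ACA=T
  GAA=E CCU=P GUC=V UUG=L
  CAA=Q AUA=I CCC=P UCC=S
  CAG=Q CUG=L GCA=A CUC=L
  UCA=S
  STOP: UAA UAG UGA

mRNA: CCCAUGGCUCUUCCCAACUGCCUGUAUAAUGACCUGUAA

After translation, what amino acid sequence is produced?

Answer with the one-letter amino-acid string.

Answer: MALPNCLYNDL

Derivation:
start AUG at pos 3
pos 3: AUG -> M; peptide=M
pos 6: GCU -> A; peptide=MA
pos 9: CUU -> L; peptide=MAL
pos 12: CCC -> P; peptide=MALP
pos 15: AAC -> N; peptide=MALPN
pos 18: UGC -> C; peptide=MALPNC
pos 21: CUG -> L; peptide=MALPNCL
pos 24: UAU -> Y; peptide=MALPNCLY
pos 27: AAU -> N; peptide=MALPNCLYN
pos 30: GAC -> D; peptide=MALPNCLYND
pos 33: CUG -> L; peptide=MALPNCLYNDL
pos 36: UAA -> STOP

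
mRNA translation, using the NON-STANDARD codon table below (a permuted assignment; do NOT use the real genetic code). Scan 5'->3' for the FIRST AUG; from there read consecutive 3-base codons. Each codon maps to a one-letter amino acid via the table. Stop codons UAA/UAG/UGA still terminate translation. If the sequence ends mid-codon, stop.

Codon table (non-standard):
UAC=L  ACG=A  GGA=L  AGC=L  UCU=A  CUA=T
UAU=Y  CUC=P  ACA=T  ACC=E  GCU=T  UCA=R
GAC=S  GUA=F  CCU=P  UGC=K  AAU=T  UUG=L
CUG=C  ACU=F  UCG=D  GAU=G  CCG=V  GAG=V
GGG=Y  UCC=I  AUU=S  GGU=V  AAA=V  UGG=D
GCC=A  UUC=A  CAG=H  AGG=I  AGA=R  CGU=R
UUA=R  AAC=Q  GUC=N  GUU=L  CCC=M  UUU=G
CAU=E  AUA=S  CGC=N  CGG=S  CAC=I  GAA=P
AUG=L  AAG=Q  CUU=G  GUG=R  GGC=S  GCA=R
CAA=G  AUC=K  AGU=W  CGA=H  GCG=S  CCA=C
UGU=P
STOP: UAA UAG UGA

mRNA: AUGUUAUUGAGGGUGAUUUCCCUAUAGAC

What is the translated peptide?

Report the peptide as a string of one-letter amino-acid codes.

start AUG at pos 0
pos 0: AUG -> L; peptide=L
pos 3: UUA -> R; peptide=LR
pos 6: UUG -> L; peptide=LRL
pos 9: AGG -> I; peptide=LRLI
pos 12: GUG -> R; peptide=LRLIR
pos 15: AUU -> S; peptide=LRLIRS
pos 18: UCC -> I; peptide=LRLIRSI
pos 21: CUA -> T; peptide=LRLIRSIT
pos 24: UAG -> STOP

Answer: LRLIRSIT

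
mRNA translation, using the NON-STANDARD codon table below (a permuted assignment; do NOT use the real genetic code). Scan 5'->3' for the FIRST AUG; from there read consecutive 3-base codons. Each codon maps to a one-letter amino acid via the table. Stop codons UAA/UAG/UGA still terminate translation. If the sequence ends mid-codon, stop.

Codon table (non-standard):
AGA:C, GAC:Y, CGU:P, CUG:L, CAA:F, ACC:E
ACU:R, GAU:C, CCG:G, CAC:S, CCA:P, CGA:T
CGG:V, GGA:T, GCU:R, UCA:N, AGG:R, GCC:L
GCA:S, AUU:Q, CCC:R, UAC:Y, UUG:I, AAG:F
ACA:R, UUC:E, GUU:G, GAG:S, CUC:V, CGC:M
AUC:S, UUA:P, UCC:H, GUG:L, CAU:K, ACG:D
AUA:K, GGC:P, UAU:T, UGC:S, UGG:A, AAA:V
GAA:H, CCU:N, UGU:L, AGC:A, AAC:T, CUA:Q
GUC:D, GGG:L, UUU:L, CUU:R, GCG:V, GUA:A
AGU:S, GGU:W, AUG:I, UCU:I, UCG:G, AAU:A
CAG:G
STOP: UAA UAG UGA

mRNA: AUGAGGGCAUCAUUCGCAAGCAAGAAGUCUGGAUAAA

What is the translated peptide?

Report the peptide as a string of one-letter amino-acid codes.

Answer: IRSNESAFFIT

Derivation:
start AUG at pos 0
pos 0: AUG -> I; peptide=I
pos 3: AGG -> R; peptide=IR
pos 6: GCA -> S; peptide=IRS
pos 9: UCA -> N; peptide=IRSN
pos 12: UUC -> E; peptide=IRSNE
pos 15: GCA -> S; peptide=IRSNES
pos 18: AGC -> A; peptide=IRSNESA
pos 21: AAG -> F; peptide=IRSNESAF
pos 24: AAG -> F; peptide=IRSNESAFF
pos 27: UCU -> I; peptide=IRSNESAFFI
pos 30: GGA -> T; peptide=IRSNESAFFIT
pos 33: UAA -> STOP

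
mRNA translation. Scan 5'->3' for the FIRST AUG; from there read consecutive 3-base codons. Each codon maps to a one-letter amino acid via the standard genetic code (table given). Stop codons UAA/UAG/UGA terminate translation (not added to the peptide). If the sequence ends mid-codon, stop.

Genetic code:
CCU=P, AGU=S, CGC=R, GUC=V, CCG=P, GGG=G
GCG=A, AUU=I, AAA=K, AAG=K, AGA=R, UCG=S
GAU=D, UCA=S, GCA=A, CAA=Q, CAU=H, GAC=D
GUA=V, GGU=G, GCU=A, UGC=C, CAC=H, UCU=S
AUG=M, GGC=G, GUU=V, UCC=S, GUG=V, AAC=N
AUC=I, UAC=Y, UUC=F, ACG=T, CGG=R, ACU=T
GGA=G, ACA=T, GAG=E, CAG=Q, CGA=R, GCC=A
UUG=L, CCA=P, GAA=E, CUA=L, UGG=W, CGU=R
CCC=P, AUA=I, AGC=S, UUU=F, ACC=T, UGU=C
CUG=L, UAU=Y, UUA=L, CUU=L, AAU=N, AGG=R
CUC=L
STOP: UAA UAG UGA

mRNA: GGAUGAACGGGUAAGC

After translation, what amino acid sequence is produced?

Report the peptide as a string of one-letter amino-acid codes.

Answer: MNG

Derivation:
start AUG at pos 2
pos 2: AUG -> M; peptide=M
pos 5: AAC -> N; peptide=MN
pos 8: GGG -> G; peptide=MNG
pos 11: UAA -> STOP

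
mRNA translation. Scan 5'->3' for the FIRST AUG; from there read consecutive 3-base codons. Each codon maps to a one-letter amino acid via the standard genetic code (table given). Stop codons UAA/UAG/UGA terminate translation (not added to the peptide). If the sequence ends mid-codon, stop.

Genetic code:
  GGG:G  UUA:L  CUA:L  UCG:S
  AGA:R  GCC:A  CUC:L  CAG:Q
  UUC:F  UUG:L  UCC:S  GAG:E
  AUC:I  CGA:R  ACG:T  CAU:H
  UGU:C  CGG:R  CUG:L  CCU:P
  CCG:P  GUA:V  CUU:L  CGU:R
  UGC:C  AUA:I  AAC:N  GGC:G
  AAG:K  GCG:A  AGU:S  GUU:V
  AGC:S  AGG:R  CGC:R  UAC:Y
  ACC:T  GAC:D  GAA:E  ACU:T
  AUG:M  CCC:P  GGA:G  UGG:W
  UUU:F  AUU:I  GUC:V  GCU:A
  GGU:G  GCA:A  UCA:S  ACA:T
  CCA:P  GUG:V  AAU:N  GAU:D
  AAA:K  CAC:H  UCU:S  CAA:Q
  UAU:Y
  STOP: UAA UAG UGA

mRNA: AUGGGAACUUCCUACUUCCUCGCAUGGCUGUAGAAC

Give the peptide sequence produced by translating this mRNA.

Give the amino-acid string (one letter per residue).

start AUG at pos 0
pos 0: AUG -> M; peptide=M
pos 3: GGA -> G; peptide=MG
pos 6: ACU -> T; peptide=MGT
pos 9: UCC -> S; peptide=MGTS
pos 12: UAC -> Y; peptide=MGTSY
pos 15: UUC -> F; peptide=MGTSYF
pos 18: CUC -> L; peptide=MGTSYFL
pos 21: GCA -> A; peptide=MGTSYFLA
pos 24: UGG -> W; peptide=MGTSYFLAW
pos 27: CUG -> L; peptide=MGTSYFLAWL
pos 30: UAG -> STOP

Answer: MGTSYFLAWL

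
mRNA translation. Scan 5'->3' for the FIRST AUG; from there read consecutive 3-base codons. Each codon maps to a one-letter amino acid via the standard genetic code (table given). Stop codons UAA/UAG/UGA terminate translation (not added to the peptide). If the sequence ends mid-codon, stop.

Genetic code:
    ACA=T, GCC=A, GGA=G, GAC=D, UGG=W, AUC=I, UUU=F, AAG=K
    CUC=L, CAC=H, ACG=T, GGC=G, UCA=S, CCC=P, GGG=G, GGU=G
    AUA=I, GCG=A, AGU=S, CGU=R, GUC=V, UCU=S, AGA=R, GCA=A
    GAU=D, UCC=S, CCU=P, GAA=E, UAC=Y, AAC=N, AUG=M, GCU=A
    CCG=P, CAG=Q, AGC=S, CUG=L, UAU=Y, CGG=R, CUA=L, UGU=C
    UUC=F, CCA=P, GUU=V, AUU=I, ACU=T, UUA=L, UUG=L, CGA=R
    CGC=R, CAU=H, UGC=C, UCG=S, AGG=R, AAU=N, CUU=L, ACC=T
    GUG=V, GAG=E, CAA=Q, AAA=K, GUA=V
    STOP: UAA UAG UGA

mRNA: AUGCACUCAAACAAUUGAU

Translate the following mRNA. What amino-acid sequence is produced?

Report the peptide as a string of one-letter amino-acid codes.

Answer: MHSNN

Derivation:
start AUG at pos 0
pos 0: AUG -> M; peptide=M
pos 3: CAC -> H; peptide=MH
pos 6: UCA -> S; peptide=MHS
pos 9: AAC -> N; peptide=MHSN
pos 12: AAU -> N; peptide=MHSNN
pos 15: UGA -> STOP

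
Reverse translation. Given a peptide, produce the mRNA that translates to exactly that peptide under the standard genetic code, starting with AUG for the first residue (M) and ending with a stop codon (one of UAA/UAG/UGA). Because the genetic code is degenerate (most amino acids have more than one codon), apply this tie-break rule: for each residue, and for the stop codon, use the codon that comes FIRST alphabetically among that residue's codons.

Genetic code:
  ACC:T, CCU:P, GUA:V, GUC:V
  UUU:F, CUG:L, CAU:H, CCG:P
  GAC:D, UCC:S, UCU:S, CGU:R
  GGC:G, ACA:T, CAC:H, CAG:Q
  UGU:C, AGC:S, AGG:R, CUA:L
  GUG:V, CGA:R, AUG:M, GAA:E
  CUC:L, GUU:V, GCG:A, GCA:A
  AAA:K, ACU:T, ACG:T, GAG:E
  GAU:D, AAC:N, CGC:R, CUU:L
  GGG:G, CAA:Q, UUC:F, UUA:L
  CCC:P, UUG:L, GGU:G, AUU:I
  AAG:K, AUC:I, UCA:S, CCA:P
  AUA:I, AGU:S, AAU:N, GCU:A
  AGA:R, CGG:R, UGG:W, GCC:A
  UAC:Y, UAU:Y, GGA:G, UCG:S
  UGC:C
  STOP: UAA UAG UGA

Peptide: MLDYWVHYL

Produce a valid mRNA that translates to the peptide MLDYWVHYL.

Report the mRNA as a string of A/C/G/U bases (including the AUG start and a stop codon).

Answer: mRNA: AUGCUAGACUACUGGGUACACUACCUAUAA

Derivation:
residue 1: M -> AUG (start codon)
residue 2: L codons sorted = CUA,CUC,CUG,CUU,UUA,UUG -> pick first = CUA
residue 3: D codons sorted = GAC,GAU -> pick first = GAC
residue 4: Y codons sorted = UAC,UAU -> pick first = UAC
residue 5: W -> UGG (only codon)
residue 6: V codons sorted = GUA,GUC,GUG,GUU -> pick first = GUA
residue 7: H codons sorted = CAC,CAU -> pick first = CAC
residue 8: Y codons sorted = UAC,UAU -> pick first = UAC
residue 9: L codons sorted = CUA,CUC,CUG,CUU,UUA,UUG -> pick first = CUA
terminator: stop codons sorted = UAA,UAG,UGA -> pick first = UAA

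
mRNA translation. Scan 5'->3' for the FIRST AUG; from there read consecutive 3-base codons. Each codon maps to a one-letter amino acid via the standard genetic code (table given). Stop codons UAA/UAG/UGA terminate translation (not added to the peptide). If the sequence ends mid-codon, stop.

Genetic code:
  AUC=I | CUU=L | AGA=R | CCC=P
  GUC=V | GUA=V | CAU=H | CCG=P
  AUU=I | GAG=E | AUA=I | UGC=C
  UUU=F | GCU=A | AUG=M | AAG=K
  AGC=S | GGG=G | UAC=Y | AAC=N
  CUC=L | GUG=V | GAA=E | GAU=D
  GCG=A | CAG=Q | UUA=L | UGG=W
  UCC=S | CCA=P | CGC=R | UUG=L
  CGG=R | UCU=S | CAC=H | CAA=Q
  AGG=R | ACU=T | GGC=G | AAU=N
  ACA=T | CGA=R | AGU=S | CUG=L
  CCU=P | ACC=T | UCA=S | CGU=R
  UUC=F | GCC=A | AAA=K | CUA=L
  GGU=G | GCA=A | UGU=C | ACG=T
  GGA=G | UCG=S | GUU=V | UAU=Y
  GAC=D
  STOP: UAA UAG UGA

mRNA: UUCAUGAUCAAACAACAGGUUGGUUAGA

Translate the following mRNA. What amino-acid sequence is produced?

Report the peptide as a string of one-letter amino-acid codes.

start AUG at pos 3
pos 3: AUG -> M; peptide=M
pos 6: AUC -> I; peptide=MI
pos 9: AAA -> K; peptide=MIK
pos 12: CAA -> Q; peptide=MIKQ
pos 15: CAG -> Q; peptide=MIKQQ
pos 18: GUU -> V; peptide=MIKQQV
pos 21: GGU -> G; peptide=MIKQQVG
pos 24: UAG -> STOP

Answer: MIKQQVG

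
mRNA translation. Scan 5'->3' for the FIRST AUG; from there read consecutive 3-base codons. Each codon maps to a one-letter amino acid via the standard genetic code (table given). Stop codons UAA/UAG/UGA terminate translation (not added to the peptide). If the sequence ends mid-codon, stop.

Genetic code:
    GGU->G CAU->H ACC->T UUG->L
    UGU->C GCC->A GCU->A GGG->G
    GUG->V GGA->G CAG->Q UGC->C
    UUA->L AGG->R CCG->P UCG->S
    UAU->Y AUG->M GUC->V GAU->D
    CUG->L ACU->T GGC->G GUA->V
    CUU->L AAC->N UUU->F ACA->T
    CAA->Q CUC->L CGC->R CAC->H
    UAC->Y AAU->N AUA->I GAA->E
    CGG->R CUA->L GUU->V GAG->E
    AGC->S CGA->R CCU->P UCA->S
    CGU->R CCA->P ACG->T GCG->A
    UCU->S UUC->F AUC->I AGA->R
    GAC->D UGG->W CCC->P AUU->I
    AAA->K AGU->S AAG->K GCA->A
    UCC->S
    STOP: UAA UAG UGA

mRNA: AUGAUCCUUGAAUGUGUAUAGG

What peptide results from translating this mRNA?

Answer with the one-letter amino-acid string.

start AUG at pos 0
pos 0: AUG -> M; peptide=M
pos 3: AUC -> I; peptide=MI
pos 6: CUU -> L; peptide=MIL
pos 9: GAA -> E; peptide=MILE
pos 12: UGU -> C; peptide=MILEC
pos 15: GUA -> V; peptide=MILECV
pos 18: UAG -> STOP

Answer: MILECV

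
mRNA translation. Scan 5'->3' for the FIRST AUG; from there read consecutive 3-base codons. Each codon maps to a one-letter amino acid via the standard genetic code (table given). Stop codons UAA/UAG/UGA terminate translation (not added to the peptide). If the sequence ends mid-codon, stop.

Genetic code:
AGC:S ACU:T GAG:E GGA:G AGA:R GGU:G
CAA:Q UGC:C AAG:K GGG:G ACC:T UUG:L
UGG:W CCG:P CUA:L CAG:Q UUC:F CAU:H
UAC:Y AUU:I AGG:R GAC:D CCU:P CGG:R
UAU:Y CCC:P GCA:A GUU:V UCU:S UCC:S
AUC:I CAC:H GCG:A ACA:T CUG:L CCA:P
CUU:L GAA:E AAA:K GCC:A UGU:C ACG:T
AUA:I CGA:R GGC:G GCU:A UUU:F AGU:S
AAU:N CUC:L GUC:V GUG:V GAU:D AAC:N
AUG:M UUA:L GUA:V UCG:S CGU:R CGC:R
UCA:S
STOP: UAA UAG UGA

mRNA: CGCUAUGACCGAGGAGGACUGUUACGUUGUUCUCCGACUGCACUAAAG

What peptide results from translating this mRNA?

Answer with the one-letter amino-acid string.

start AUG at pos 4
pos 4: AUG -> M; peptide=M
pos 7: ACC -> T; peptide=MT
pos 10: GAG -> E; peptide=MTE
pos 13: GAG -> E; peptide=MTEE
pos 16: GAC -> D; peptide=MTEED
pos 19: UGU -> C; peptide=MTEEDC
pos 22: UAC -> Y; peptide=MTEEDCY
pos 25: GUU -> V; peptide=MTEEDCYV
pos 28: GUU -> V; peptide=MTEEDCYVV
pos 31: CUC -> L; peptide=MTEEDCYVVL
pos 34: CGA -> R; peptide=MTEEDCYVVLR
pos 37: CUG -> L; peptide=MTEEDCYVVLRL
pos 40: CAC -> H; peptide=MTEEDCYVVLRLH
pos 43: UAA -> STOP

Answer: MTEEDCYVVLRLH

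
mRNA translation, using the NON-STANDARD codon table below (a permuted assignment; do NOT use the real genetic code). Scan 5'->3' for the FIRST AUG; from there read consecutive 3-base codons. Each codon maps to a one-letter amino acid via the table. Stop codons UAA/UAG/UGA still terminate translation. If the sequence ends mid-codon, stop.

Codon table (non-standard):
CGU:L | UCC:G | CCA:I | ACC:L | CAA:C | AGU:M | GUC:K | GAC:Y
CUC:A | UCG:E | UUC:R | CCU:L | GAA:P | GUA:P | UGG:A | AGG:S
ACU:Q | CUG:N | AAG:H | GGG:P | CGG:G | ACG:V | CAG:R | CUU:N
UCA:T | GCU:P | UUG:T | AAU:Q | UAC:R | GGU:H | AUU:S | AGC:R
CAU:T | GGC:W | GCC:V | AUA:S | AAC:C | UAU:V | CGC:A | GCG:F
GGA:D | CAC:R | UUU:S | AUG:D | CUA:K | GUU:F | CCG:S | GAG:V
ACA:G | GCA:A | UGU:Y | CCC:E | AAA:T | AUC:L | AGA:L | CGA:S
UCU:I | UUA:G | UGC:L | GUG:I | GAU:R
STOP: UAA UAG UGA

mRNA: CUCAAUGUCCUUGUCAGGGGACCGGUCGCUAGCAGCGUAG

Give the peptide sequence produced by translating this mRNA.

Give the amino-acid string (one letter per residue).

start AUG at pos 4
pos 4: AUG -> D; peptide=D
pos 7: UCC -> G; peptide=DG
pos 10: UUG -> T; peptide=DGT
pos 13: UCA -> T; peptide=DGTT
pos 16: GGG -> P; peptide=DGTTP
pos 19: GAC -> Y; peptide=DGTTPY
pos 22: CGG -> G; peptide=DGTTPYG
pos 25: UCG -> E; peptide=DGTTPYGE
pos 28: CUA -> K; peptide=DGTTPYGEK
pos 31: GCA -> A; peptide=DGTTPYGEKA
pos 34: GCG -> F; peptide=DGTTPYGEKAF
pos 37: UAG -> STOP

Answer: DGTTPYGEKAF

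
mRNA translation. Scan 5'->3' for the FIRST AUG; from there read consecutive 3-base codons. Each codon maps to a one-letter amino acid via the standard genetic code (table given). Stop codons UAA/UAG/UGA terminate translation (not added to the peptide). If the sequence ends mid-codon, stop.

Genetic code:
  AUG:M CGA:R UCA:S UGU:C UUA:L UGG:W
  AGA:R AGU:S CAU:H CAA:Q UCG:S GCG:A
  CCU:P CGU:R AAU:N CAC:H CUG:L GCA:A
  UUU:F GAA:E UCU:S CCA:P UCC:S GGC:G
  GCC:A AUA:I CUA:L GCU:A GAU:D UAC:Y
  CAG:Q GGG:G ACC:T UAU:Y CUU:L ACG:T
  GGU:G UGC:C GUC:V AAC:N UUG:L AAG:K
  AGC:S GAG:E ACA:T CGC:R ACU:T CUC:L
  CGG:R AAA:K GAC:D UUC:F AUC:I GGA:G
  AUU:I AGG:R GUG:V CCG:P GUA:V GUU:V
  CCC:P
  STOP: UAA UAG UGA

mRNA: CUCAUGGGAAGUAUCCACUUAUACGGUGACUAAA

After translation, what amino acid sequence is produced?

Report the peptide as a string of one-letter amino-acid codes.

start AUG at pos 3
pos 3: AUG -> M; peptide=M
pos 6: GGA -> G; peptide=MG
pos 9: AGU -> S; peptide=MGS
pos 12: AUC -> I; peptide=MGSI
pos 15: CAC -> H; peptide=MGSIH
pos 18: UUA -> L; peptide=MGSIHL
pos 21: UAC -> Y; peptide=MGSIHLY
pos 24: GGU -> G; peptide=MGSIHLYG
pos 27: GAC -> D; peptide=MGSIHLYGD
pos 30: UAA -> STOP

Answer: MGSIHLYGD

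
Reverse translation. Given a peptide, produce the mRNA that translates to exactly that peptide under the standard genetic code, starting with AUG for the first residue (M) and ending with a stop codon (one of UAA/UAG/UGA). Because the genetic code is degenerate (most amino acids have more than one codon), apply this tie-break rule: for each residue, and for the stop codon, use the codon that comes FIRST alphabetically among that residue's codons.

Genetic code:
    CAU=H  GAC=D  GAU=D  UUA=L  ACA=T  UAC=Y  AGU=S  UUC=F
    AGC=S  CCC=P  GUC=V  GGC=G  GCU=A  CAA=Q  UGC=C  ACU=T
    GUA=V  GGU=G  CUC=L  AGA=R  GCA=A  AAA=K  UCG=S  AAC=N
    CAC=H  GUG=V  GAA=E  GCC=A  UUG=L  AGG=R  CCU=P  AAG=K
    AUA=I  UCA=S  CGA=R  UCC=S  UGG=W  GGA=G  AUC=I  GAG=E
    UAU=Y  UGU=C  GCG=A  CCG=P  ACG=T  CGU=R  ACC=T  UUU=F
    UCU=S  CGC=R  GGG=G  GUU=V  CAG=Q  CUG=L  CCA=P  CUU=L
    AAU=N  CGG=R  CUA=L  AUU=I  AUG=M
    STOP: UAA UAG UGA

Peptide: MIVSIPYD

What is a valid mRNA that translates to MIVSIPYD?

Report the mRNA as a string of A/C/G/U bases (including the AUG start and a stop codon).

Answer: mRNA: AUGAUAGUAAGCAUACCAUACGACUAA

Derivation:
residue 1: M -> AUG (start codon)
residue 2: I codons sorted = AUA,AUC,AUU -> pick first = AUA
residue 3: V codons sorted = GUA,GUC,GUG,GUU -> pick first = GUA
residue 4: S codons sorted = AGC,AGU,UCA,UCC,UCG,UCU -> pick first = AGC
residue 5: I codons sorted = AUA,AUC,AUU -> pick first = AUA
residue 6: P codons sorted = CCA,CCC,CCG,CCU -> pick first = CCA
residue 7: Y codons sorted = UAC,UAU -> pick first = UAC
residue 8: D codons sorted = GAC,GAU -> pick first = GAC
terminator: stop codons sorted = UAA,UAG,UGA -> pick first = UAA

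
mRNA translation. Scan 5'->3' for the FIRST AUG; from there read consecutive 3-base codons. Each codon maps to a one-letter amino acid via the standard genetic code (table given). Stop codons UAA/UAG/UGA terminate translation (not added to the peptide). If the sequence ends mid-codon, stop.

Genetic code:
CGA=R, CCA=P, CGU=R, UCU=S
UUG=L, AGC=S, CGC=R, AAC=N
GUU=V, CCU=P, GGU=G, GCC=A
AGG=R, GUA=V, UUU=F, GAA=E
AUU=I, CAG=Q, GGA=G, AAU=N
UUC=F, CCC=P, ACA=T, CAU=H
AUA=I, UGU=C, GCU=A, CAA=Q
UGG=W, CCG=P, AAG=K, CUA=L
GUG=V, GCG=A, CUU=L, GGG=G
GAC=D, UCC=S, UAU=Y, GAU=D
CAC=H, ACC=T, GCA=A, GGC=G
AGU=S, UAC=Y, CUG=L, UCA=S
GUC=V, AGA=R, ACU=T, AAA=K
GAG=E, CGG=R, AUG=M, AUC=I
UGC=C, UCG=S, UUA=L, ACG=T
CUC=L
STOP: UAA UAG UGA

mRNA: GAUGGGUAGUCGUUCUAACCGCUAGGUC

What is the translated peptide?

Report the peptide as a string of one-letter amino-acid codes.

Answer: MGSRSNR

Derivation:
start AUG at pos 1
pos 1: AUG -> M; peptide=M
pos 4: GGU -> G; peptide=MG
pos 7: AGU -> S; peptide=MGS
pos 10: CGU -> R; peptide=MGSR
pos 13: UCU -> S; peptide=MGSRS
pos 16: AAC -> N; peptide=MGSRSN
pos 19: CGC -> R; peptide=MGSRSNR
pos 22: UAG -> STOP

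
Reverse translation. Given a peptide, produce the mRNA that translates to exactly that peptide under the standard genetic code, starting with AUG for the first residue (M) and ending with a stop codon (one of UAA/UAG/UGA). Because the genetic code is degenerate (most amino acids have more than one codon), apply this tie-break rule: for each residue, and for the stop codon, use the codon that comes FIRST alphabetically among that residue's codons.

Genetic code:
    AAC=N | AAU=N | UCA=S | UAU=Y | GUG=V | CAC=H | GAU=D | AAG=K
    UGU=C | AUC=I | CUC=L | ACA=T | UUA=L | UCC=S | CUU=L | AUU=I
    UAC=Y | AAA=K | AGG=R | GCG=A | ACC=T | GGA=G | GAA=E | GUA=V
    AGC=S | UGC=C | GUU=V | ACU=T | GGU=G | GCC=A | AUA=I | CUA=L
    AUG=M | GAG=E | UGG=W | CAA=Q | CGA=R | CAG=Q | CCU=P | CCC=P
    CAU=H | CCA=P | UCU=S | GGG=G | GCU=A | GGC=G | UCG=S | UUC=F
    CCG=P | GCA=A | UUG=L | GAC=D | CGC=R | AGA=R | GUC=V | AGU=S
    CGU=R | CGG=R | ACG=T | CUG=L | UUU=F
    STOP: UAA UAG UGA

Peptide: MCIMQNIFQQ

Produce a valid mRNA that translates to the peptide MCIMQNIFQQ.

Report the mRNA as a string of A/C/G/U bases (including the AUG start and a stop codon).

residue 1: M -> AUG (start codon)
residue 2: C codons sorted = UGC,UGU -> pick first = UGC
residue 3: I codons sorted = AUA,AUC,AUU -> pick first = AUA
residue 4: M -> AUG (only codon)
residue 5: Q codons sorted = CAA,CAG -> pick first = CAA
residue 6: N codons sorted = AAC,AAU -> pick first = AAC
residue 7: I codons sorted = AUA,AUC,AUU -> pick first = AUA
residue 8: F codons sorted = UUC,UUU -> pick first = UUC
residue 9: Q codons sorted = CAA,CAG -> pick first = CAA
residue 10: Q codons sorted = CAA,CAG -> pick first = CAA
terminator: stop codons sorted = UAA,UAG,UGA -> pick first = UAA

Answer: mRNA: AUGUGCAUAAUGCAAAACAUAUUCCAACAAUAA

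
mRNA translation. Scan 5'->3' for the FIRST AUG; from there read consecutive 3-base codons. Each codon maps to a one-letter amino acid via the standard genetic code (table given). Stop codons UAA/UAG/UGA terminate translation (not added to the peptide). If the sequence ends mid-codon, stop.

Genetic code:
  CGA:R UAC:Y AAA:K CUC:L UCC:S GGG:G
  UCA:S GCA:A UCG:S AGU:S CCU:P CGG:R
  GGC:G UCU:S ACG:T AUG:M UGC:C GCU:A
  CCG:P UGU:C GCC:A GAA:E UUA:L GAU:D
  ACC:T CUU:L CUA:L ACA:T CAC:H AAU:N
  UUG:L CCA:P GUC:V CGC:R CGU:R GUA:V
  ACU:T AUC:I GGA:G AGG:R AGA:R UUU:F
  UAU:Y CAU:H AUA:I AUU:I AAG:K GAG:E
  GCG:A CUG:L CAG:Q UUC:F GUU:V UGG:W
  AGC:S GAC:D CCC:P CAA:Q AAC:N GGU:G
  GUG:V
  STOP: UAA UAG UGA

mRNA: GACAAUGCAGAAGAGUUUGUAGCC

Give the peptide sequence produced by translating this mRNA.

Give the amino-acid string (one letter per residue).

start AUG at pos 4
pos 4: AUG -> M; peptide=M
pos 7: CAG -> Q; peptide=MQ
pos 10: AAG -> K; peptide=MQK
pos 13: AGU -> S; peptide=MQKS
pos 16: UUG -> L; peptide=MQKSL
pos 19: UAG -> STOP

Answer: MQKSL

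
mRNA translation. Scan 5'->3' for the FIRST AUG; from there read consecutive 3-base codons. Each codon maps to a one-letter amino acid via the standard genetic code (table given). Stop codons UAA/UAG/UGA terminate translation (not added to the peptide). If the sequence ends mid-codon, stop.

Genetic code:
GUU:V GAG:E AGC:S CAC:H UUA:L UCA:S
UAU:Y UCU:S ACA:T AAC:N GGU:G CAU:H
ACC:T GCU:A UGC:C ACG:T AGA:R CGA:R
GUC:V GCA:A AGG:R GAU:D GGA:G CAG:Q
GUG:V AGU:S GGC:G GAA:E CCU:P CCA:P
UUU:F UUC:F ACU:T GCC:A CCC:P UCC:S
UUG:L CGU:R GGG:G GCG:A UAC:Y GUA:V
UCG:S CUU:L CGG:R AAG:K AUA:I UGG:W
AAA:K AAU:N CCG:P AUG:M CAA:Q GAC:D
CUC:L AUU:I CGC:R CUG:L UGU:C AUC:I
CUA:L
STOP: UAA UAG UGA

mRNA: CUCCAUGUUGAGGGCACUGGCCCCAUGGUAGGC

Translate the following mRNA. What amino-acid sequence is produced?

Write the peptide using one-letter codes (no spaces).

Answer: MLRALAPW

Derivation:
start AUG at pos 4
pos 4: AUG -> M; peptide=M
pos 7: UUG -> L; peptide=ML
pos 10: AGG -> R; peptide=MLR
pos 13: GCA -> A; peptide=MLRA
pos 16: CUG -> L; peptide=MLRAL
pos 19: GCC -> A; peptide=MLRALA
pos 22: CCA -> P; peptide=MLRALAP
pos 25: UGG -> W; peptide=MLRALAPW
pos 28: UAG -> STOP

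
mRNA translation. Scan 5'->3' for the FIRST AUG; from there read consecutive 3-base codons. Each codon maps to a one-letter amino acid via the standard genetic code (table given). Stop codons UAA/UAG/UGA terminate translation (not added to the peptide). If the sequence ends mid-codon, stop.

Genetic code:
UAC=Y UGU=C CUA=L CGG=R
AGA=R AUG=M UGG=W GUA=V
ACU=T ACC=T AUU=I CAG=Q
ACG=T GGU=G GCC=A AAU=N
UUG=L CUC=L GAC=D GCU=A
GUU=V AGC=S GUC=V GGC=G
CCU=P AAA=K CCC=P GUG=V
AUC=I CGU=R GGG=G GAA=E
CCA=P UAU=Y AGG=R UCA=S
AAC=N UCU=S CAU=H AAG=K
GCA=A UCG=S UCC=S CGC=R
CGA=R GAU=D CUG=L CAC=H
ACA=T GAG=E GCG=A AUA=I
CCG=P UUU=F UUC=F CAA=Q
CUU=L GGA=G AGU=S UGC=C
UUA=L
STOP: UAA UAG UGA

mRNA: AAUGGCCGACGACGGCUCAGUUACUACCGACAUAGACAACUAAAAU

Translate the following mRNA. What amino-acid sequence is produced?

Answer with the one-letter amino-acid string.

Answer: MADDGSVTTDIDN

Derivation:
start AUG at pos 1
pos 1: AUG -> M; peptide=M
pos 4: GCC -> A; peptide=MA
pos 7: GAC -> D; peptide=MAD
pos 10: GAC -> D; peptide=MADD
pos 13: GGC -> G; peptide=MADDG
pos 16: UCA -> S; peptide=MADDGS
pos 19: GUU -> V; peptide=MADDGSV
pos 22: ACU -> T; peptide=MADDGSVT
pos 25: ACC -> T; peptide=MADDGSVTT
pos 28: GAC -> D; peptide=MADDGSVTTD
pos 31: AUA -> I; peptide=MADDGSVTTDI
pos 34: GAC -> D; peptide=MADDGSVTTDID
pos 37: AAC -> N; peptide=MADDGSVTTDIDN
pos 40: UAA -> STOP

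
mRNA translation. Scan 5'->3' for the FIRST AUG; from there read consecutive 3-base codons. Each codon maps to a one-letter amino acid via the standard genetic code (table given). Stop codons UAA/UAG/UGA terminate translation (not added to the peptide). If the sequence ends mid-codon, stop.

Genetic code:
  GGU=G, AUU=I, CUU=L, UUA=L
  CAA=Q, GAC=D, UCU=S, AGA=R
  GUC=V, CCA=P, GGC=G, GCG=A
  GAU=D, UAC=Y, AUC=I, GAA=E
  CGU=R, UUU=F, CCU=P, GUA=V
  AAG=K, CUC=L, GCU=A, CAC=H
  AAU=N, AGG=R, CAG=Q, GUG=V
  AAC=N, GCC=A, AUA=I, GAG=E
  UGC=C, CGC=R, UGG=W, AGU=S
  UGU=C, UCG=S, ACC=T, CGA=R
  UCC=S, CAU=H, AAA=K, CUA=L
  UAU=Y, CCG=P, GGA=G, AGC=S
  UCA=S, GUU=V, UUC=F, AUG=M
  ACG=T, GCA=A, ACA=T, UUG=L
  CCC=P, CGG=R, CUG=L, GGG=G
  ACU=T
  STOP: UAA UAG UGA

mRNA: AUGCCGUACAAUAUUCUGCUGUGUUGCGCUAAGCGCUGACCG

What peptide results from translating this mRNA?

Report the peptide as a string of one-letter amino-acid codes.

Answer: MPYNILLCCAKR

Derivation:
start AUG at pos 0
pos 0: AUG -> M; peptide=M
pos 3: CCG -> P; peptide=MP
pos 6: UAC -> Y; peptide=MPY
pos 9: AAU -> N; peptide=MPYN
pos 12: AUU -> I; peptide=MPYNI
pos 15: CUG -> L; peptide=MPYNIL
pos 18: CUG -> L; peptide=MPYNILL
pos 21: UGU -> C; peptide=MPYNILLC
pos 24: UGC -> C; peptide=MPYNILLCC
pos 27: GCU -> A; peptide=MPYNILLCCA
pos 30: AAG -> K; peptide=MPYNILLCCAK
pos 33: CGC -> R; peptide=MPYNILLCCAKR
pos 36: UGA -> STOP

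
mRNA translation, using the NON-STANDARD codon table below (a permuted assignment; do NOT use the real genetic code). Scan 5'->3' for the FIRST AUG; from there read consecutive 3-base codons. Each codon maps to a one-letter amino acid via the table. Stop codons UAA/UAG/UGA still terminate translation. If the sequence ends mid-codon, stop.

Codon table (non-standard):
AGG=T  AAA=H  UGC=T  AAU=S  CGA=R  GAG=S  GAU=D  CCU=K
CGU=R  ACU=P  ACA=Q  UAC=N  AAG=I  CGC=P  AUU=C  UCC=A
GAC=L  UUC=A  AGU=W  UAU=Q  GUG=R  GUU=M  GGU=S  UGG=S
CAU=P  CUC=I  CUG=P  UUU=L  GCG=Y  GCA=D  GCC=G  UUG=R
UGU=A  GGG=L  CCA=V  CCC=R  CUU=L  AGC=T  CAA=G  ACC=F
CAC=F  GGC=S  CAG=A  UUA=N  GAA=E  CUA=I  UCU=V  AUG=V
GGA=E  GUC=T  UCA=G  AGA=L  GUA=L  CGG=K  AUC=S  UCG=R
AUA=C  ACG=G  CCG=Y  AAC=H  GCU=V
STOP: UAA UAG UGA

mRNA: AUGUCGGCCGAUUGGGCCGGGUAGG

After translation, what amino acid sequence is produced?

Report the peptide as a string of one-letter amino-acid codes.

start AUG at pos 0
pos 0: AUG -> V; peptide=V
pos 3: UCG -> R; peptide=VR
pos 6: GCC -> G; peptide=VRG
pos 9: GAU -> D; peptide=VRGD
pos 12: UGG -> S; peptide=VRGDS
pos 15: GCC -> G; peptide=VRGDSG
pos 18: GGG -> L; peptide=VRGDSGL
pos 21: UAG -> STOP

Answer: VRGDSGL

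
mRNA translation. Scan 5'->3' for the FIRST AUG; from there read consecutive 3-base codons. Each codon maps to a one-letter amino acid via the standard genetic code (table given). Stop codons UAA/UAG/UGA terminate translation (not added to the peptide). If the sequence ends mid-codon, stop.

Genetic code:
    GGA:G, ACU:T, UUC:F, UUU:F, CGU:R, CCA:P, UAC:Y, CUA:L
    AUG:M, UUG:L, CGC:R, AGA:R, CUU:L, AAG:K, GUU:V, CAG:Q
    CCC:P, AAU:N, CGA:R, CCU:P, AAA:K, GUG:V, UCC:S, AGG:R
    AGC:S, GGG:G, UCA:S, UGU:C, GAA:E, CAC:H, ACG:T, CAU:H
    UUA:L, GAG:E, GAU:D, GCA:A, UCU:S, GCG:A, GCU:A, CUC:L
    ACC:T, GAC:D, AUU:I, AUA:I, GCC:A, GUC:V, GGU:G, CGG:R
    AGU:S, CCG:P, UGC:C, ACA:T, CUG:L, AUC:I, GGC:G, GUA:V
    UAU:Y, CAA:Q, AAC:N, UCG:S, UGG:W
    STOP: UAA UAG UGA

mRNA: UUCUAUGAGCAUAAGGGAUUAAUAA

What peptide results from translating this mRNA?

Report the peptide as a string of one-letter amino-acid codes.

start AUG at pos 4
pos 4: AUG -> M; peptide=M
pos 7: AGC -> S; peptide=MS
pos 10: AUA -> I; peptide=MSI
pos 13: AGG -> R; peptide=MSIR
pos 16: GAU -> D; peptide=MSIRD
pos 19: UAA -> STOP

Answer: MSIRD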